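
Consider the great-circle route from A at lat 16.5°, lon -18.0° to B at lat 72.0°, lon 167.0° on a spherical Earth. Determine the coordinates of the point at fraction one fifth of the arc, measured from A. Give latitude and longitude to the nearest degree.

≈ lat 35°, lon -19°

Convert each endpoint to a unit vector on the sphere (x = cos φ cos λ, y = cos φ sin λ, z = sin φ).
The central angle between the endpoints is δ = arccos(p₁·p₂) ≈ 1.596 rad (91.4°).
Interpolate at f = 1/5 with slerp weights a = sin((1−f)δ)/sin δ ≈ 0.957, b = sin(fδ)/sin δ ≈ 0.314.
p = a·p₁ + b·p₂ ≈ (0.779, -0.262, 0.570); φ = arcsin(p_z) ≈ 34.78°, λ = atan2(p_y, p_x) ≈ -18.59°.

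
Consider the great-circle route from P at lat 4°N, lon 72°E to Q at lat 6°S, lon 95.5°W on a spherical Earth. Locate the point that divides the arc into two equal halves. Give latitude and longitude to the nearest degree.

Convert each endpoint to a unit vector on the sphere (x = cos φ cos λ, y = cos φ sin λ, z = sin φ).
The central angle between the endpoints is δ = arccos(p₁·p₂) ≈ 2.921 rad (167.4°).
Interpolate at f = 1/2 with slerp weights a = sin((1−f)δ)/sin δ ≈ 4.552, b = sin(fδ)/sin δ ≈ 4.552.
p = a·p₁ + b·p₂ ≈ (0.969, -0.188, -0.158); φ = arcsin(p_z) ≈ -9.11°, λ = atan2(p_y, p_x) ≈ -10.95°.

≈ lat 9°S, lon 11°W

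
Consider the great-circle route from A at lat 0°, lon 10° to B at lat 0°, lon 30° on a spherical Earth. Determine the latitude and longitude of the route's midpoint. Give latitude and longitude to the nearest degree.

From cos δ = sin φ₁ sin φ₂ + cos φ₁ cos φ₂ cos Δλ, the central angle is δ ≈ 0.349 rad (20.0°).
Interpolate at f = 1/2 with slerp weights a = sin((1−f)δ)/sin δ ≈ 0.508, b = sin(fδ)/sin δ ≈ 0.508.
p = a·p₁ + b·p₂ ≈ (0.940, 0.342, 0.000); φ = arcsin(p_z) ≈ 0.00°, λ = atan2(p_y, p_x) ≈ 20.00°.

≈ lat 0°, lon 20°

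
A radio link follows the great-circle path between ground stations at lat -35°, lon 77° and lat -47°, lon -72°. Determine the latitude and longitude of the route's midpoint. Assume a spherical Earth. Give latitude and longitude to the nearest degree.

Convert each endpoint to a unit vector on the sphere (x = cos φ cos λ, y = cos φ sin λ, z = sin φ).
The central angle between the endpoints is δ = arccos(p₁·p₂) ≈ 1.630 rad (93.4°).
Interpolate at f = 1/2 with slerp weights a = sin((1−f)δ)/sin δ ≈ 0.729, b = sin(fδ)/sin δ ≈ 0.729.
p = a·p₁ + b·p₂ ≈ (0.288, 0.109, -0.951); φ = arcsin(p_z) ≈ -72.06°, λ = atan2(p_y, p_x) ≈ 20.73°.

≈ lat -72°, lon 21°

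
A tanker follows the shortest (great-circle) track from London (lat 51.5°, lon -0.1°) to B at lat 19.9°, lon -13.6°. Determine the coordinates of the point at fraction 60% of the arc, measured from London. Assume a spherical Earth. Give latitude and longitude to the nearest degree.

≈ lat 33°, lon -9°

From cos δ = sin φ₁ sin φ₂ + cos φ₁ cos φ₂ cos Δλ, the central angle is δ ≈ 0.582 rad (33.3°).
Interpolate at f = 0.60 with slerp weights a = sin((1−f)δ)/sin δ ≈ 0.420, b = sin(fδ)/sin δ ≈ 0.622.
p = a·p₁ + b·p₂ ≈ (0.830, -0.138, 0.540); φ = arcsin(p_z) ≈ 32.70°, λ = atan2(p_y, p_x) ≈ -9.44°.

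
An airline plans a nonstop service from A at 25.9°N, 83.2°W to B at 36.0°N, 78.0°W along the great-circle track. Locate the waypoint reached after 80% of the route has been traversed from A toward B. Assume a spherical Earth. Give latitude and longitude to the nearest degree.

≈ 34°N, 79°W

Write both endpoints as unit vectors p₁, p₂ with components (cos φ cos λ, cos φ sin λ, sin φ).
The central angle between the endpoints is δ = arccos(p₁·p₂) ≈ 0.193 rad (11.0°).
Interpolate at f = 0.80 with slerp weights a = sin((1−f)δ)/sin δ ≈ 0.201, b = sin(fδ)/sin δ ≈ 0.802.
p = a·p₁ + b·p₂ ≈ (0.156, -0.814, 0.559); φ = arcsin(p_z) ≈ 34.00°, λ = atan2(p_y, p_x) ≈ -79.13°.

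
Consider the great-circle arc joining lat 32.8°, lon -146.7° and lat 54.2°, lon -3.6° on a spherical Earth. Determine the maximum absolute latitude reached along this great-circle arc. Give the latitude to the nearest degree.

≈ 73°

The great circle lies in the plane with unit normal n̂ = (p₁ × p₂)/|p₁ × p₂|.
Here n̂_z ≈ +0.296; the vertex latitude is φ_max = arccos|n̂_z| ≈ 72.8°.
Check via Clairaut: cos φ_max = |cos φ₁| · sin C = cos(32.8°)·sin(20.6°) ≈ 0.296, again giving ≈ 72.8°.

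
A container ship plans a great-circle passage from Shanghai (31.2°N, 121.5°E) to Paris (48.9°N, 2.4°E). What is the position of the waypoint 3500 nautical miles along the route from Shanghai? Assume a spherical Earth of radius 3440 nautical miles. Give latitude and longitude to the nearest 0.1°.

Write both endpoints as unit vectors p₁, p₂ with components (cos φ cos λ, cos φ sin λ, sin φ).
The central angle between the endpoints is δ = arccos(p₁·p₂) ≈ 1.454 rad (83.3°). The total great-circle distance is δ·R ≈ 1.454 × 3440 ≈ 5000 nmi, so the target fraction is f = 3500/5000 ≈ 0.700.
Interpolate at f ≈ 0.700 with slerp weights a = sin((1−f)δ)/sin δ ≈ 0.425, b = sin(fδ)/sin δ ≈ 0.857.
p = a·p₁ + b·p₂ ≈ (0.373, 0.334, 0.866); φ = arcsin(p_z) ≈ 59.99°, λ = atan2(p_y, p_x) ≈ 41.87°.

≈ 60.0°N, 41.9°E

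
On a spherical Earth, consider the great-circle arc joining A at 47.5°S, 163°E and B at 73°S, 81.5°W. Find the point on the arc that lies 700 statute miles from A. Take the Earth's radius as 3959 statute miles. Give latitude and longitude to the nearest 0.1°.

≈ 56.9°S, 169.2°E

Write both endpoints as unit vectors p₁, p₂ with components (cos φ cos λ, cos φ sin λ, sin φ).
The central angle between the endpoints is δ = arccos(p₁·p₂) ≈ 0.902 rad (51.7°). The total great-circle distance is δ·R ≈ 0.902 × 3959 ≈ 3571 mi, so the target fraction is f = 700/3571 ≈ 0.196.
Interpolate at f ≈ 0.196 with slerp weights a = sin((1−f)δ)/sin δ ≈ 0.845, b = sin(fδ)/sin δ ≈ 0.224.
p = a·p₁ + b·p₂ ≈ (-0.537, 0.102, -0.838); φ = arcsin(p_z) ≈ -56.90°, λ = atan2(p_y, p_x) ≈ 169.22°.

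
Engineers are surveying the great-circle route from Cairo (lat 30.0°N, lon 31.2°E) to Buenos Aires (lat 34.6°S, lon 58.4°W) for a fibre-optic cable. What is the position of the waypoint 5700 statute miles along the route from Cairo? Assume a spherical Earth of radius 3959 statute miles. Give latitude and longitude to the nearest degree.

The haversine formula gives a central angle δ ≈ 1.853 rad (106.2°) between the endpoints. The total great-circle distance is δ·R ≈ 1.853 × 3959 ≈ 7338 mi, so the target fraction is f = 5700/7338 ≈ 0.777.
Interpolate at f ≈ 0.777 with slerp weights a = sin((1−f)δ)/sin δ ≈ 0.419, b = sin(fδ)/sin δ ≈ 1.032.
p = a·p₁ + b·p₂ ≈ (0.755, -0.536, -0.377); φ = arcsin(p_z) ≈ -22.14°, λ = atan2(p_y, p_x) ≈ -35.36°.

≈ lat 22°S, lon 35°W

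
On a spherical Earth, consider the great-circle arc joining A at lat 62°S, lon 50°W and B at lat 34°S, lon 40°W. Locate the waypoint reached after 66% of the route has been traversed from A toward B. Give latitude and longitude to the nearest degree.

≈ lat 44°S, lon 42°W

The haversine formula gives a central angle δ ≈ 0.501 rad (28.7°) between the endpoints.
Interpolate at f = 0.66 with slerp weights a = sin((1−f)δ)/sin δ ≈ 0.353, b = sin(fδ)/sin δ ≈ 0.676.
p = a·p₁ + b·p₂ ≈ (0.536, -0.487, -0.690); φ = arcsin(p_z) ≈ -43.60°, λ = atan2(p_y, p_x) ≈ -42.28°.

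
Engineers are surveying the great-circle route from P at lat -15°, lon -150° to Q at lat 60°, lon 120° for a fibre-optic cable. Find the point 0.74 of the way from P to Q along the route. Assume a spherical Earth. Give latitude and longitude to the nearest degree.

Convert each endpoint to a unit vector on the sphere (x = cos φ cos λ, y = cos φ sin λ, z = sin φ).
The central angle between the endpoints is δ = arccos(p₁·p₂) ≈ 1.797 rad (103.0°).
Interpolate at f = 0.74 with slerp weights a = sin((1−f)δ)/sin δ ≈ 0.462, b = sin(fδ)/sin δ ≈ 0.996.
p = a·p₁ + b·p₂ ≈ (-0.636, 0.208, 0.743); φ = arcsin(p_z) ≈ 48.02°, λ = atan2(p_y, p_x) ≈ 161.86°.

≈ lat 48°, lon 162°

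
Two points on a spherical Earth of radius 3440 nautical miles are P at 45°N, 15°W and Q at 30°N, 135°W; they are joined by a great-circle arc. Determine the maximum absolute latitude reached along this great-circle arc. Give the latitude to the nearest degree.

The great circle lies in the plane with unit normal n̂ = (p₁ × p₂)/|p₁ × p₂|.
Here n̂_z ≈ -0.531; the vertex latitude is φ_max = arccos|n̂_z| ≈ 57.9°.
Check via Clairaut: cos φ_max = |cos φ₁| · sin C = cos(45.0°)·sin(48.7°) ≈ 0.531, again giving ≈ 57.9°.

≈ 58°N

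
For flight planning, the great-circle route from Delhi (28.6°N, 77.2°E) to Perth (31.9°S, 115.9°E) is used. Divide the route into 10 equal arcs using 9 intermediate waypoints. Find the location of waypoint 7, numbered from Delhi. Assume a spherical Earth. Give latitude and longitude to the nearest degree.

≈ 14°S, 103°E

The haversine formula gives a central angle δ ≈ 1.236 rad (70.8°) between the endpoints.
Interpolate at f = 7/10 with slerp weights a = sin((1−f)δ)/sin δ ≈ 0.384, b = sin(fδ)/sin δ ≈ 0.806.
p = a·p₁ + b·p₂ ≈ (-0.224, 0.944, -0.242); φ = arcsin(p_z) ≈ -14.02°, λ = atan2(p_y, p_x) ≈ 103.36°.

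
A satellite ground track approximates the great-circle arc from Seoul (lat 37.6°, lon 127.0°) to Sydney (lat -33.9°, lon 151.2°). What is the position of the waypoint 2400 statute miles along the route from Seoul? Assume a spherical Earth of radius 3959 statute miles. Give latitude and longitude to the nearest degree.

≈ lat 5°, lon 139°

Convert each endpoint to a unit vector on the sphere (x = cos φ cos λ, y = cos φ sin λ, z = sin φ).
The central angle between the endpoints is δ = arccos(p₁·p₂) ≈ 1.308 rad (75.0°). The total great-circle distance is δ·R ≈ 1.308 × 3959 ≈ 5179 mi, so the target fraction is f = 2400/5179 ≈ 0.463.
Interpolate at f ≈ 0.463 with slerp weights a = sin((1−f)δ)/sin δ ≈ 0.669, b = sin(fδ)/sin δ ≈ 0.590.
p = a·p₁ + b·p₂ ≈ (-0.748, 0.659, 0.079); φ = arcsin(p_z) ≈ 4.53°, λ = atan2(p_y, p_x) ≈ 138.62°.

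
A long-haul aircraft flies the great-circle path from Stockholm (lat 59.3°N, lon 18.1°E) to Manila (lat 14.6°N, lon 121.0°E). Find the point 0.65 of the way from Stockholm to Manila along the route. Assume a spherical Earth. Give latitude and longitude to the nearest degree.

Write both endpoints as unit vectors p₁, p₂ with components (cos φ cos λ, cos φ sin λ, sin φ).
The central angle between the endpoints is δ = arccos(p₁·p₂) ≈ 1.464 rad (83.9°).
Interpolate at f = 0.65 with slerp weights a = sin((1−f)δ)/sin δ ≈ 0.493, b = sin(fδ)/sin δ ≈ 0.819.
p = a·p₁ + b·p₂ ≈ (-0.169, 0.758, 0.630); φ = arcsin(p_z) ≈ 39.08°, λ = atan2(p_y, p_x) ≈ 102.57°.

≈ lat 39°N, lon 103°E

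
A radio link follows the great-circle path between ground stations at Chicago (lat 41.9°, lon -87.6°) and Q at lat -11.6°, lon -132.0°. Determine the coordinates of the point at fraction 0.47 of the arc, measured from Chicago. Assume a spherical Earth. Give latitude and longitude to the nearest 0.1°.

≈ lat 17.9°, lon -111.8°

From cos δ = sin φ₁ sin φ₂ + cos φ₁ cos φ₂ cos Δλ, the central angle is δ ≈ 1.174 rad (67.3°).
Interpolate at f = 0.47 with slerp weights a = sin((1−f)δ)/sin δ ≈ 0.632, b = sin(fδ)/sin δ ≈ 0.568.
p = a·p₁ + b·p₂ ≈ (-0.353, -0.884, 0.308); φ = arcsin(p_z) ≈ 17.92°, λ = atan2(p_y, p_x) ≈ -111.77°.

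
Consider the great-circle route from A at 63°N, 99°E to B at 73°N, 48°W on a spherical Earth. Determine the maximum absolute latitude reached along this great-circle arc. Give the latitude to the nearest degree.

≈ 84°N

The great circle lies in the plane with unit normal n̂ = (p₁ × p₂)/|p₁ × p₂|.
Here n̂_z ≈ -0.108; the vertex latitude is φ_max = arccos|n̂_z| ≈ 83.8°.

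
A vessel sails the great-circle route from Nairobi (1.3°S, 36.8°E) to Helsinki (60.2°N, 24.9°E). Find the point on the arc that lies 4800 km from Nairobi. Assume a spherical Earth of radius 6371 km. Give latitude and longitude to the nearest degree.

≈ (42°N, 31°E)

Convert each endpoint to a unit vector on the sphere (x = cos φ cos λ, y = cos φ sin λ, z = sin φ).
The central angle between the endpoints is δ = arccos(p₁·p₂) ≈ 1.085 rad (62.2°). The total great-circle distance is δ·R ≈ 1.085 × 6371 ≈ 6916 km, so the target fraction is f = 4800/6916 ≈ 0.694.
Interpolate at f ≈ 0.694 with slerp weights a = sin((1−f)δ)/sin δ ≈ 0.369, b = sin(fδ)/sin δ ≈ 0.773.
p = a·p₁ + b·p₂ ≈ (0.644, 0.383, 0.663); φ = arcsin(p_z) ≈ 41.51°, λ = atan2(p_y, p_x) ≈ 30.72°.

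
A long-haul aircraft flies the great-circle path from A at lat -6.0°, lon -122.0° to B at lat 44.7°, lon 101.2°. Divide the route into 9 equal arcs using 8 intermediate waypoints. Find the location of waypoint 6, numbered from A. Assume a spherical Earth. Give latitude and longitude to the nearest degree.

≈ lat 51°, lon 165°

Write both endpoints as unit vectors p₁, p₂ with components (cos φ cos λ, cos φ sin λ, sin φ).
The central angle between the endpoints is δ = arccos(p₁·p₂) ≈ 2.200 rad (126.1°).
Interpolate at f = 6/9 with slerp weights a = sin((1−f)δ)/sin δ ≈ 0.828, b = sin(fδ)/sin δ ≈ 1.231.
p = a·p₁ + b·p₂ ≈ (-0.606, 0.159, 0.779); φ = arcsin(p_z) ≈ 51.17°, λ = atan2(p_y, p_x) ≈ 165.27°.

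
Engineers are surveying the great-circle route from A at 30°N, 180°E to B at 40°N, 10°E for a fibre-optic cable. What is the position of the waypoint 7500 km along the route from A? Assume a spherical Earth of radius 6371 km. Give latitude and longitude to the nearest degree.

From cos δ = sin φ₁ sin φ₂ + cos φ₁ cos φ₂ cos Δλ, the central angle is δ ≈ 1.909 rad (109.4°). The total great-circle distance is δ·R ≈ 1.909 × 6371 ≈ 12163 km, so the target fraction is f = 7500/12163 ≈ 0.617.
Interpolate at f ≈ 0.617 with slerp weights a = sin((1−f)δ)/sin δ ≈ 0.708, b = sin(fδ)/sin δ ≈ 0.979.
p = a·p₁ + b·p₂ ≈ (0.125, 0.130, 0.984); φ = arcsin(p_z) ≈ 79.60°, λ = atan2(p_y, p_x) ≈ 46.17°.

≈ 80°N, 46°E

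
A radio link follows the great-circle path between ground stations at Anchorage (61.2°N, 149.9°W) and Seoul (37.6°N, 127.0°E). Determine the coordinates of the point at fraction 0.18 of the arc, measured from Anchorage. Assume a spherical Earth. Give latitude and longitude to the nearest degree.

Write both endpoints as unit vectors p₁, p₂ with components (cos φ cos λ, cos φ sin λ, sin φ).
The central angle between the endpoints is δ = arccos(p₁·p₂) ≈ 0.951 rad (54.5°).
Interpolate at f = 0.18 with slerp weights a = sin((1−f)δ)/sin δ ≈ 0.864, b = sin(fδ)/sin δ ≈ 0.209.
p = a·p₁ + b·p₂ ≈ (-0.460, -0.076, 0.885); φ = arcsin(p_z) ≈ 62.22°, λ = atan2(p_y, p_x) ≈ -170.58°.

≈ (62°N, 171°W)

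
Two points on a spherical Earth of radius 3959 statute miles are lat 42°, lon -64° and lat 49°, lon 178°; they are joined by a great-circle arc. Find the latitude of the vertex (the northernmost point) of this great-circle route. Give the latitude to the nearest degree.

≈ 63°

The great circle lies in the plane with unit normal n̂ = (p₁ × p₂)/|p₁ × p₂|.
Here n̂_z ≈ -0.448; the vertex latitude is φ_max = arccos|n̂_z| ≈ 63.4°.
Check via Clairaut: cos φ_max = |cos φ₁| · sin C = cos(42.0°)·sin(37.1°) ≈ 0.448, again giving ≈ 63.4°.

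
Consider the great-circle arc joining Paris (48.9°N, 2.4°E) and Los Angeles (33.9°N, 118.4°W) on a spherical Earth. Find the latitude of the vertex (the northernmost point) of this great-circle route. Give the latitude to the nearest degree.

The great circle lies in the plane with unit normal n̂ = (p₁ × p₂)/|p₁ × p₂|.
Here n̂_z ≈ -0.473; the vertex latitude is φ_max = arccos|n̂_z| ≈ 61.7°.

≈ 62°N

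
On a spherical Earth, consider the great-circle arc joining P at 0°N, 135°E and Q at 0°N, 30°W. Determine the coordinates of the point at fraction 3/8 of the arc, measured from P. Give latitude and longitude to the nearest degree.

≈ 0°N, 73°E

Convert each endpoint to a unit vector on the sphere (x = cos φ cos λ, y = cos φ sin λ, z = sin φ).
The central angle between the endpoints is δ = arccos(p₁·p₂) ≈ 2.880 rad (165.0°).
Interpolate at f = 3/8 with slerp weights a = sin((1−f)δ)/sin δ ≈ 3.763, b = sin(fδ)/sin δ ≈ 3.407.
p = a·p₁ + b·p₂ ≈ (0.290, 0.957, 0.000); φ = arcsin(p_z) ≈ 0.00°, λ = atan2(p_y, p_x) ≈ 73.13°.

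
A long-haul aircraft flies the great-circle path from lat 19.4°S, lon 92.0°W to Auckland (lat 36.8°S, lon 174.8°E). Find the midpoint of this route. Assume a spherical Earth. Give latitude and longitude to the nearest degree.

The haversine formula gives a central angle δ ≈ 1.413 rad (81.0°) between the endpoints.
Interpolate at f = 1/2 with slerp weights a = sin((1−f)δ)/sin δ ≈ 0.657, b = sin(fδ)/sin δ ≈ 0.657.
p = a·p₁ + b·p₂ ≈ (-0.546, -0.572, -0.612); φ = arcsin(p_z) ≈ -37.75°, λ = atan2(p_y, p_x) ≈ -133.66°.

≈ lat 38°S, lon 134°W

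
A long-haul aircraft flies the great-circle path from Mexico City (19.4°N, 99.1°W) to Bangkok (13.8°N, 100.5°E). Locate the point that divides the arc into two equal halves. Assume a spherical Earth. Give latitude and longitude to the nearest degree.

Convert each endpoint to a unit vector on the sphere (x = cos φ cos λ, y = cos φ sin λ, z = sin φ).
The central angle between the endpoints is δ = arccos(p₁·p₂) ≈ 2.471 rad (141.6°).
Interpolate at f = 1/2 with slerp weights a = sin((1−f)δ)/sin δ ≈ 1.520, b = sin(fδ)/sin δ ≈ 1.520.
p = a·p₁ + b·p₂ ≈ (-0.496, 0.036, 0.868); φ = arcsin(p_z) ≈ 60.19°, λ = atan2(p_y, p_x) ≈ 175.88°.

≈ 60°N, 176°E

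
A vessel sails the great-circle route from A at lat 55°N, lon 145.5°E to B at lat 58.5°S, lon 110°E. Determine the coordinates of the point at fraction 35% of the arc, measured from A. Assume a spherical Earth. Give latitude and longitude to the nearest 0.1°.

≈ lat 15.4°N, lon 132.1°E

Write both endpoints as unit vectors p₁, p₂ with components (cos φ cos λ, cos φ sin λ, sin φ).
The central angle between the endpoints is δ = arccos(p₁·p₂) ≈ 2.043 rad (117.0°).
Interpolate at f = 0.35 with slerp weights a = sin((1−f)δ)/sin δ ≈ 1.090, b = sin(fδ)/sin δ ≈ 0.736.
p = a·p₁ + b·p₂ ≈ (-0.647, 0.715, 0.265); φ = arcsin(p_z) ≈ 15.37°, λ = atan2(p_y, p_x) ≈ 132.11°.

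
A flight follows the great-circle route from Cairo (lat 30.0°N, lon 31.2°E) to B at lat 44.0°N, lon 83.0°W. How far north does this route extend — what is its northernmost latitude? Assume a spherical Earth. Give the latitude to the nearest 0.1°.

The great circle lies in the plane with unit normal n̂ = (p₁ × p₂)/|p₁ × p₂|.
Here n̂_z ≈ -0.571; the vertex latitude is φ_max = arccos|n̂_z| ≈ 55.2°.
Check via Clairaut: cos φ_max = |cos φ₁| · sin C = cos(30.0°)·sin(41.2°) ≈ 0.571, again giving ≈ 55.2°.

≈ 55.2°N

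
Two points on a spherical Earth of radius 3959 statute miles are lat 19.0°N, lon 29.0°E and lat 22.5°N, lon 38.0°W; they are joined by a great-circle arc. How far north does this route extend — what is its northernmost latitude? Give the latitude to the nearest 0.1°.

The great circle lies in the plane with unit normal n̂ = (p₁ × p₂)/|p₁ × p₂|.
Here n̂_z ≈ -0.909; the vertex latitude is φ_max = arccos|n̂_z| ≈ 24.7°.
Check via Clairaut: cos φ_max = |cos φ₁| · sin C = cos(19.0°)·sin(74.0°) ≈ 0.909, again giving ≈ 24.7°.

≈ 24.7°N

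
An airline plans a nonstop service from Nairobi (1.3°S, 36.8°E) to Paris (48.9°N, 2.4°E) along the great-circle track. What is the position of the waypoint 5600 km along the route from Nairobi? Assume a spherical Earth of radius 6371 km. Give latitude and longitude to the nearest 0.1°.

Write both endpoints as unit vectors p₁, p₂ with components (cos φ cos λ, cos φ sin λ, sin φ).
The central angle between the endpoints is δ = arccos(p₁·p₂) ≈ 1.018 rad (58.3°). The total great-circle distance is δ·R ≈ 1.018 × 6371 ≈ 6485 km, so the target fraction is f = 5600/6485 ≈ 0.864.
Interpolate at f ≈ 0.864 with slerp weights a = sin((1−f)δ)/sin δ ≈ 0.163, b = sin(fδ)/sin δ ≈ 0.905.
p = a·p₁ + b·p₂ ≈ (0.725, 0.122, 0.678); φ = arcsin(p_z) ≈ 42.71°, λ = atan2(p_y, p_x) ≈ 9.58°.

≈ 42.7°N, 9.6°E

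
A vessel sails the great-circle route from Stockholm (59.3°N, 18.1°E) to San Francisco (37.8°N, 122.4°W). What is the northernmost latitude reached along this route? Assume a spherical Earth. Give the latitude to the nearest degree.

The great circle lies in the plane with unit normal n̂ = (p₁ × p₂)/|p₁ × p₂|.
Here n̂_z ≈ -0.263; the vertex latitude is φ_max = arccos|n̂_z| ≈ 74.8°.
Check via Clairaut: cos φ_max = |cos φ₁| · sin C = cos(59.3°)·sin(31.0°) ≈ 0.263, again giving ≈ 74.8°.

≈ 75°N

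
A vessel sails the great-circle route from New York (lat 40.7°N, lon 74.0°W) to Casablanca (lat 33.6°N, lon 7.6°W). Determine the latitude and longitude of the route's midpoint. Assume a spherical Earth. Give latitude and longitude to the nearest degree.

≈ lat 42°N, lon 39°W

Convert each endpoint to a unit vector on the sphere (x = cos φ cos λ, y = cos φ sin λ, z = sin φ).
The central angle between the endpoints is δ = arccos(p₁·p₂) ≈ 0.910 rad (52.1°).
Interpolate at f = 1/2 with slerp weights a = sin((1−f)δ)/sin δ ≈ 0.557, b = sin(fδ)/sin δ ≈ 0.557.
p = a·p₁ + b·p₂ ≈ (0.576, -0.467, 0.671); φ = arcsin(p_z) ≈ 42.15°, λ = atan2(p_y, p_x) ≈ -39.04°.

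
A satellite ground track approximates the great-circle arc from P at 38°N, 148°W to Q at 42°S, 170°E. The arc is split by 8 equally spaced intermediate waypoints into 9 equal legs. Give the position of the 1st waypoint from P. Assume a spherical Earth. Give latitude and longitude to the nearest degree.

Write both endpoints as unit vectors p₁, p₂ with components (cos φ cos λ, cos φ sin λ, sin φ).
The central angle between the endpoints is δ = arccos(p₁·p₂) ≈ 1.548 rad (88.7°).
Interpolate at f = 1/9 with slerp weights a = sin((1−f)δ)/sin δ ≈ 0.981, b = sin(fδ)/sin δ ≈ 0.171.
p = a·p₁ + b·p₂ ≈ (-0.781, -0.388, 0.490); φ = arcsin(p_z) ≈ 29.32°, λ = atan2(p_y, p_x) ≈ -153.60°.

≈ 29°N, 154°W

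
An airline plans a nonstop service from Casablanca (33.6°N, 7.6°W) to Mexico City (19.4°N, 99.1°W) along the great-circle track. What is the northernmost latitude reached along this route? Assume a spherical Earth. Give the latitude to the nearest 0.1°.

The great circle lies in the plane with unit normal n̂ = (p₁ × p₂)/|p₁ × p₂|.
Here n̂_z ≈ -0.796; the vertex latitude is φ_max = arccos|n̂_z| ≈ 37.2°.
Check via Clairaut: cos φ_max = |cos φ₁| · sin C = cos(33.6°)·sin(72.9°) ≈ 0.796, again giving ≈ 37.2°.

≈ 37.2°N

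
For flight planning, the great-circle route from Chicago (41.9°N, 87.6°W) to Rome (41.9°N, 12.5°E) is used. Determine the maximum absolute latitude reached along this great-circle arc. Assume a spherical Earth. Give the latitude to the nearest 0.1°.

≈ 54.4°N

The great circle lies in the plane with unit normal n̂ = (p₁ × p₂)/|p₁ × p₂|.
Here n̂_z ≈ +0.582; the vertex latitude is φ_max = arccos|n̂_z| ≈ 54.4°.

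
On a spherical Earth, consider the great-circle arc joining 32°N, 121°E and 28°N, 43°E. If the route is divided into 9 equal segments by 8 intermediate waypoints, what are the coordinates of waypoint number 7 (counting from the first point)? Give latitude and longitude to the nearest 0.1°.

≈ 33.3°N, 59.0°E

The haversine formula gives a central angle δ ≈ 1.154 rad (66.1°) between the endpoints.
Interpolate at f = 7/9 with slerp weights a = sin((1−f)δ)/sin δ ≈ 0.277, b = sin(fδ)/sin δ ≈ 0.855.
p = a·p₁ + b·p₂ ≈ (0.431, 0.717, 0.548); φ = arcsin(p_z) ≈ 33.26°, λ = atan2(p_y, p_x) ≈ 58.98°.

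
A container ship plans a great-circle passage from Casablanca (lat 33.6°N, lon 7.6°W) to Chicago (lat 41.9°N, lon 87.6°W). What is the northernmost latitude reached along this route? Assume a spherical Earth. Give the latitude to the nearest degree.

≈ 46°N

The great circle lies in the plane with unit normal n̂ = (p₁ × p₂)/|p₁ × p₂|.
Here n̂_z ≈ -0.695; the vertex latitude is φ_max = arccos|n̂_z| ≈ 46.0°.
Check via Clairaut: cos φ_max = |cos φ₁| · sin C = cos(33.6°)·sin(56.5°) ≈ 0.695, again giving ≈ 46.0°.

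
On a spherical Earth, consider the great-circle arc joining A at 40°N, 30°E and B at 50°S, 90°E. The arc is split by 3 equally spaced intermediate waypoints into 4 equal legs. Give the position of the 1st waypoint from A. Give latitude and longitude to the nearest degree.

The haversine formula gives a central angle δ ≈ 1.820 rad (104.3°) between the endpoints.
Interpolate at f = 1/4 with slerp weights a = sin((1−f)δ)/sin δ ≈ 1.010, b = sin(fδ)/sin δ ≈ 0.453.
p = a·p₁ + b·p₂ ≈ (0.670, 0.678, 0.302); φ = arcsin(p_z) ≈ 17.57°, λ = atan2(p_y, p_x) ≈ 45.35°.

≈ 18°N, 45°E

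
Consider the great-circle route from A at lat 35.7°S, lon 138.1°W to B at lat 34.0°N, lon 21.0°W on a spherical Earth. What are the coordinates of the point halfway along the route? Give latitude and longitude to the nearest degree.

≈ lat 2°S, lon 79°W

Write both endpoints as unit vectors p₁, p₂ with components (cos φ cos λ, cos φ sin λ, sin φ).
The central angle between the endpoints is δ = arccos(p₁·p₂) ≈ 2.256 rad (129.3°).
Interpolate at f = 1/2 with slerp weights a = sin((1−f)δ)/sin δ ≈ 1.167, b = sin(fδ)/sin δ ≈ 1.167.
p = a·p₁ + b·p₂ ≈ (0.198, -0.980, -0.028); φ = arcsin(p_z) ≈ -1.63°, λ = atan2(p_y, p_x) ≈ -78.58°.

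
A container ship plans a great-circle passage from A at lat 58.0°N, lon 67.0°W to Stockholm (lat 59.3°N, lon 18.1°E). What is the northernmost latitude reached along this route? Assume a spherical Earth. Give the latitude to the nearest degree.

≈ 66°N

The great circle lies in the plane with unit normal n̂ = (p₁ × p₂)/|p₁ × p₂|.
Here n̂_z ≈ +0.409; the vertex latitude is φ_max = arccos|n̂_z| ≈ 65.8°.
Check via Clairaut: cos φ_max = |cos φ₁| · sin C = cos(58.0°)·sin(50.5°) ≈ 0.409, again giving ≈ 65.8°.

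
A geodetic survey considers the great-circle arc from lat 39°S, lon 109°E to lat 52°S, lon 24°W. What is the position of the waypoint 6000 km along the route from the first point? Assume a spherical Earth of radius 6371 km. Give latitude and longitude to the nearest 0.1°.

≈ lat 68.3°S, lon 19.7°E

The haversine formula gives a central angle δ ≈ 1.400 rad (80.2°) between the endpoints. The total great-circle distance is δ·R ≈ 1.400 × 6371 ≈ 8922 km, so the target fraction is f = 6000/8922 ≈ 0.673.
Interpolate at f ≈ 0.673 with slerp weights a = sin((1−f)δ)/sin δ ≈ 0.449, b = sin(fδ)/sin δ ≈ 0.820.
p = a·p₁ + b·p₂ ≈ (0.348, 0.125, -0.929); φ = arcsin(p_z) ≈ -68.32°, λ = atan2(p_y, p_x) ≈ 19.71°.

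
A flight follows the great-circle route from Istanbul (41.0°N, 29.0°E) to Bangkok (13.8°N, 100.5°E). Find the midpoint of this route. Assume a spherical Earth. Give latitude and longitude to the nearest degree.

≈ 32°N, 70°E

Convert each endpoint to a unit vector on the sphere (x = cos φ cos λ, y = cos φ sin λ, z = sin φ).
The central angle between the endpoints is δ = arccos(p₁·p₂) ≈ 1.171 rad (67.1°).
Interpolate at f = 1/2 with slerp weights a = sin((1−f)δ)/sin δ ≈ 0.600, b = sin(fδ)/sin δ ≈ 0.600.
p = a·p₁ + b·p₂ ≈ (0.290, 0.792, 0.537); φ = arcsin(p_z) ≈ 32.46°, λ = atan2(p_y, p_x) ≈ 69.91°.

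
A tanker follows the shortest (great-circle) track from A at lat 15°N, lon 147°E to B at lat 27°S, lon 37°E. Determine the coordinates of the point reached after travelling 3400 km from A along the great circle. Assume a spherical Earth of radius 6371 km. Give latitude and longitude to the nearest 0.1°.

Convert each endpoint to a unit vector on the sphere (x = cos φ cos λ, y = cos φ sin λ, z = sin φ).
The central angle between the endpoints is δ = arccos(p₁·p₂) ≈ 1.995 rad (114.3°). The total great-circle distance is δ·R ≈ 1.995 × 6371 ≈ 12712 km, so the target fraction is f = 3400/12712 ≈ 0.267.
Interpolate at f ≈ 0.267 with slerp weights a = sin((1−f)δ)/sin δ ≈ 1.091, b = sin(fδ)/sin δ ≈ 0.558.
p = a·p₁ + b·p₂ ≈ (-0.486, 0.873, 0.029); φ = arcsin(p_z) ≈ 1.66°, λ = atan2(p_y, p_x) ≈ 119.12°.

≈ lat 1.7°N, lon 119.1°E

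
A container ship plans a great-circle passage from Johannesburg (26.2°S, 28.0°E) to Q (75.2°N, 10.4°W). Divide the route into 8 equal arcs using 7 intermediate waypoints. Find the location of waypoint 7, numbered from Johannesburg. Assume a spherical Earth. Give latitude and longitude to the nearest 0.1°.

≈ (63.5°N, 6.5°E)

From cos δ = sin φ₁ sin φ₂ + cos φ₁ cos φ₂ cos Δλ, the central angle is δ ≈ 1.821 rad (104.3°).
Interpolate at f = 7/8 with slerp weights a = sin((1−f)δ)/sin δ ≈ 0.233, b = sin(fδ)/sin δ ≈ 1.032.
p = a·p₁ + b·p₂ ≈ (0.444, 0.051, 0.895); φ = arcsin(p_z) ≈ 63.48°, λ = atan2(p_y, p_x) ≈ 6.49°.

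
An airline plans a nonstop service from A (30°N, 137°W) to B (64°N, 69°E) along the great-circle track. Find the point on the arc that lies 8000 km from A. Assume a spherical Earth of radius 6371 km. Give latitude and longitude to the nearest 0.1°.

≈ (74.3°N, 85.9°E)

From cos δ = sin φ₁ sin φ₂ + cos φ₁ cos φ₂ cos Δλ, the central angle is δ ≈ 1.462 rad (83.8°). The total great-circle distance is δ·R ≈ 1.462 × 6371 ≈ 9317 km, so the target fraction is f = 8000/9317 ≈ 0.859.
Interpolate at f ≈ 0.859 with slerp weights a = sin((1−f)δ)/sin δ ≈ 0.206, b = sin(fδ)/sin δ ≈ 0.956.
p = a·p₁ + b·p₂ ≈ (0.019, 0.269, 0.963); φ = arcsin(p_z) ≈ 74.33°, λ = atan2(p_y, p_x) ≈ 85.87°.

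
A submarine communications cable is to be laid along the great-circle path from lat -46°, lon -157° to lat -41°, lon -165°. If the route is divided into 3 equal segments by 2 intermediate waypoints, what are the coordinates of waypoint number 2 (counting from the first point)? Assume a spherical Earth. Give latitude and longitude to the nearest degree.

≈ lat -43°, lon -162°

The haversine formula gives a central angle δ ≈ 0.134 rad (7.7°) between the endpoints.
Interpolate at f = 2/3 with slerp weights a = sin((1−f)δ)/sin δ ≈ 0.334, b = sin(fδ)/sin δ ≈ 0.668.
p = a·p₁ + b·p₂ ≈ (-0.701, -0.221, -0.679); φ = arcsin(p_z) ≈ -42.73°, λ = atan2(p_y, p_x) ≈ -162.48°.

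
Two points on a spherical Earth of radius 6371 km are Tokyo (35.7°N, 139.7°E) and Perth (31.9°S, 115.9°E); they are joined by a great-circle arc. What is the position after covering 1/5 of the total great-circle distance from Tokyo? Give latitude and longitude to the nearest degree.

≈ (22°N, 134°E)

The haversine formula gives a central angle δ ≈ 1.242 rad (71.2°) between the endpoints.
Interpolate at f = 1/5 with slerp weights a = sin((1−f)δ)/sin δ ≈ 0.886, b = sin(fδ)/sin δ ≈ 0.260.
p = a·p₁ + b·p₂ ≈ (-0.645, 0.664, 0.379); φ = arcsin(p_z) ≈ 22.30°, λ = atan2(p_y, p_x) ≈ 134.18°.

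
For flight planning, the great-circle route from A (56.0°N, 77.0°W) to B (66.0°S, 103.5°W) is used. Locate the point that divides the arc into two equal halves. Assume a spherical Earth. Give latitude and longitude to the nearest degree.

≈ (5°S, 88°W)

Convert each endpoint to a unit vector on the sphere (x = cos φ cos λ, y = cos φ sin λ, z = sin φ).
The central angle between the endpoints is δ = arccos(p₁·p₂) ≈ 2.158 rad (123.6°).
Interpolate at f = 1/2 with slerp weights a = sin((1−f)δ)/sin δ ≈ 1.059, b = sin(fδ)/sin δ ≈ 1.059.
p = a·p₁ + b·p₂ ≈ (0.033, -0.995, -0.089); φ = arcsin(p_z) ≈ -5.13°, λ = atan2(p_y, p_x) ≈ -88.12°.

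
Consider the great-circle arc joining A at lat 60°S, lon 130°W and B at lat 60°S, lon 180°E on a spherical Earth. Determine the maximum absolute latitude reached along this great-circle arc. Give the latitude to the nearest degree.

The great circle lies in the plane with unit normal n̂ = (p₁ × p₂)/|p₁ × p₂|.
Here n̂_z ≈ -0.464; the vertex latitude is φ_max = arccos|n̂_z| ≈ 62.4°.

≈ 62°S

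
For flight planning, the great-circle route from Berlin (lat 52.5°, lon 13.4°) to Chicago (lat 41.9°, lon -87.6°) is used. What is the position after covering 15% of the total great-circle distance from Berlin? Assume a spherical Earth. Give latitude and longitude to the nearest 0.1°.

From cos δ = sin φ₁ sin φ₂ + cos φ₁ cos φ₂ cos Δλ, the central angle is δ ≈ 1.111 rad (63.7°).
Interpolate at f = 0.15 with slerp weights a = sin((1−f)δ)/sin δ ≈ 0.904, b = sin(fδ)/sin δ ≈ 0.185.
p = a·p₁ + b·p₂ ≈ (0.541, -0.010, 0.841); φ = arcsin(p_z) ≈ 57.23°, λ = atan2(p_y, p_x) ≈ -1.07°.

≈ lat 57.2°, lon -1.1°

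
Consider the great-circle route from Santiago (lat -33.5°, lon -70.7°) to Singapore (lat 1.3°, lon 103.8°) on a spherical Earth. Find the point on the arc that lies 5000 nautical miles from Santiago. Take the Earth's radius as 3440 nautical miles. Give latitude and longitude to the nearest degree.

≈ lat -62°, lon 88°

Write both endpoints as unit vectors p₁, p₂ with components (cos φ cos λ, cos φ sin λ, sin φ).
The central angle between the endpoints is δ = arccos(p₁·p₂) ≈ 2.572 rad (147.4°). The total great-circle distance is δ·R ≈ 2.572 × 3440 ≈ 8849 nmi, so the target fraction is f = 5000/8849 ≈ 0.565.
Interpolate at f ≈ 0.565 with slerp weights a = sin((1−f)δ)/sin δ ≈ 1.669, b = sin(fδ)/sin δ ≈ 1.843.
p = a·p₁ + b·p₂ ≈ (0.021, 0.475, -0.880); φ = arcsin(p_z) ≈ -61.59°, λ = atan2(p_y, p_x) ≈ 87.51°.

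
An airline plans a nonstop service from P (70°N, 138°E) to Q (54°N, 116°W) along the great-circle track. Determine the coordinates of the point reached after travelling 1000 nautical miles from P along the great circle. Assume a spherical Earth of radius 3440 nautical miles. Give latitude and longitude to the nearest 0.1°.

The haversine formula gives a central angle δ ≈ 0.789 rad (45.2°) between the endpoints. The total great-circle distance is δ·R ≈ 0.789 × 3440 ≈ 2713 nmi, so the target fraction is f = 1000/2713 ≈ 0.369.
Interpolate at f ≈ 0.369 with slerp weights a = sin((1−f)δ)/sin δ ≈ 0.673, b = sin(fδ)/sin δ ≈ 0.404.
p = a·p₁ + b·p₂ ≈ (-0.275, -0.059, 0.960); φ = arcsin(p_z) ≈ 73.65°, λ = atan2(p_y, p_x) ≈ -167.83°.

≈ (73.6°N, 167.8°W)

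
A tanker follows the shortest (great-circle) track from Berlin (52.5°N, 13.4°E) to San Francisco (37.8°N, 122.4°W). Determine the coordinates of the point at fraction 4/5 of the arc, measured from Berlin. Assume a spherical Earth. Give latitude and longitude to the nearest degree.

≈ 52°N, 111°W

Convert each endpoint to a unit vector on the sphere (x = cos φ cos λ, y = cos φ sin λ, z = sin φ).
The central angle between the endpoints is δ = arccos(p₁·p₂) ≈ 1.429 rad (81.9°).
Interpolate at f = 4/5 with slerp weights a = sin((1−f)δ)/sin δ ≈ 0.285, b = sin(fδ)/sin δ ≈ 0.919.
p = a·p₁ + b·p₂ ≈ (-0.221, -0.573, 0.789); φ = arcsin(p_z) ≈ 52.12°, λ = atan2(p_y, p_x) ≈ -111.05°.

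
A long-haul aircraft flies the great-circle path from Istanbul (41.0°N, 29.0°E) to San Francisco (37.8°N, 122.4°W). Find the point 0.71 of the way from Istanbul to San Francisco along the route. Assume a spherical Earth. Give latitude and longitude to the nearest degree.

From cos δ = sin φ₁ sin φ₂ + cos φ₁ cos φ₂ cos Δλ, the central angle is δ ≈ 1.693 rad (97.0°).
Interpolate at f = 0.71 with slerp weights a = sin((1−f)δ)/sin δ ≈ 0.475, b = sin(fδ)/sin δ ≈ 0.940.
p = a·p₁ + b·p₂ ≈ (-0.084, -0.453, 0.887); φ = arcsin(p_z) ≈ 62.56°, λ = atan2(p_y, p_x) ≈ -100.55°.

≈ 63°N, 101°W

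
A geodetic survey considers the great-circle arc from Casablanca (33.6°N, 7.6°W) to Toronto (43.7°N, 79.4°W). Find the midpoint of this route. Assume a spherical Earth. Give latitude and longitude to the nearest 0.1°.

Write both endpoints as unit vectors p₁, p₂ with components (cos φ cos λ, cos φ sin λ, sin φ).
The central angle between the endpoints is δ = arccos(p₁·p₂) ≈ 0.964 rad (55.2°).
Interpolate at f = 1/2 with slerp weights a = sin((1−f)δ)/sin δ ≈ 0.564, b = sin(fδ)/sin δ ≈ 0.564.
p = a·p₁ + b·p₂ ≈ (0.541, -0.463, 0.702); φ = arcsin(p_z) ≈ 44.60°, λ = atan2(p_y, p_x) ≈ -40.57°.

≈ (44.6°N, 40.6°W)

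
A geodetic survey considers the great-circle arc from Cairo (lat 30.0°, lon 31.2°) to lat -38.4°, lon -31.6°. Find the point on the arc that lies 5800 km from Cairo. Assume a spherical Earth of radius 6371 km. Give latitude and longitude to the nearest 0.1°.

≈ lat -10.6°, lon -2.9°

Convert each endpoint to a unit vector on the sphere (x = cos φ cos λ, y = cos φ sin λ, z = sin φ).
The central angle between the endpoints is δ = arccos(p₁·p₂) ≈ 1.571 rad (90.0°). The total great-circle distance is δ·R ≈ 1.571 × 6371 ≈ 10010 km, so the target fraction is f = 5800/10010 ≈ 0.579.
Interpolate at f ≈ 0.579 with slerp weights a = sin((1−f)δ)/sin δ ≈ 0.614, b = sin(fδ)/sin δ ≈ 0.790.
p = a·p₁ + b·p₂ ≈ (0.982, -0.049, -0.184); φ = arcsin(p_z) ≈ -10.58°, λ = atan2(p_y, p_x) ≈ -2.86°.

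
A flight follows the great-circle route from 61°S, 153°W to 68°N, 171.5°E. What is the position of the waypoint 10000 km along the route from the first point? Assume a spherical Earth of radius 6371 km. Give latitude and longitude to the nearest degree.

Write both endpoints as unit vectors p₁, p₂ with components (cos φ cos λ, cos φ sin λ, sin φ).
The central angle between the endpoints is δ = arccos(p₁·p₂) ≈ 2.296 rad (131.5°). The total great-circle distance is δ·R ≈ 2.296 × 6371 ≈ 14626 km, so the target fraction is f = 10000/14626 ≈ 0.684.
Interpolate at f ≈ 0.684 with slerp weights a = sin((1−f)δ)/sin δ ≈ 0.887, b = sin(fδ)/sin δ ≈ 1.336.
p = a·p₁ + b·p₂ ≈ (-0.878, -0.121, 0.463); φ = arcsin(p_z) ≈ 27.57°, λ = atan2(p_y, p_x) ≈ -172.14°.

≈ 28°N, 172°W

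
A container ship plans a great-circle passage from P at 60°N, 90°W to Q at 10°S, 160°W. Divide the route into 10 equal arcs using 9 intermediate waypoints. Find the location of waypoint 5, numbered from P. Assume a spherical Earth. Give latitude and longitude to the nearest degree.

≈ 29°N, 138°W

Convert each endpoint to a unit vector on the sphere (x = cos φ cos λ, y = cos φ sin λ, z = sin φ).
The central angle between the endpoints is δ = arccos(p₁·p₂) ≈ 1.553 rad (89.0°).
Interpolate at f = 5/10 with slerp weights a = sin((1−f)δ)/sin δ ≈ 0.701, b = sin(fδ)/sin δ ≈ 0.701.
p = a·p₁ + b·p₂ ≈ (-0.649, -0.586, 0.485); φ = arcsin(p_z) ≈ 29.03°, λ = atan2(p_y, p_x) ≈ -137.88°.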